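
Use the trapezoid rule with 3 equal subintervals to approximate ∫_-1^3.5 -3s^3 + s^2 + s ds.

-108.84375

Δs = (3.5 − (-1))/3 = 1.5.
f(-1) = 3, f(0.5) = 0.375, f(2) = -18, f(3.5) = -112.875.
T_3 = (Δs/2)·[f(s_0) + 2f(s_1) + 2f(s_2) + f(s_3)].
Sum = -108.84375.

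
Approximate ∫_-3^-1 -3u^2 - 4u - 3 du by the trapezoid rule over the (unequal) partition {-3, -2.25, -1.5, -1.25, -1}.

Subinterval widths: 0.75, 0.75, 0.25, 0.25.
f(-3) = -18, f(-2.25) = -9.1875, f(-1.5) = -3.75, f(-1.25) = -2.6875, f(-1) = -2.
On each subinterval the trapezoid contributes (Δu_i/2)·[f(u_{i-1}) + f(u_i)].
Sum = -16.4375.

-16.4375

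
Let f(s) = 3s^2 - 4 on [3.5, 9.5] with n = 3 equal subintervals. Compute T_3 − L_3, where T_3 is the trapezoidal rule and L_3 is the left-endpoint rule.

234

T_3 = 802.5.
L_3 = 568.5.
T_3 − L_3 = 234.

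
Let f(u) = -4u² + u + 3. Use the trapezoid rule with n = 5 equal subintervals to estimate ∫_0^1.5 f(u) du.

Δu = (1.5 − 0)/5 = 0.3.
f(0) = 3, f(0.3) = 2.94, f(0.6) = 2.16, f(0.9) = 0.66, f(1.2) = -1.56, f(1.5) = -4.5.
T_5 = (Δu/2)·[f(u_0) + 2f(u_1) + ... + 2f(u_{4}) + f(u_5)].
Sum = 1.035.

1.035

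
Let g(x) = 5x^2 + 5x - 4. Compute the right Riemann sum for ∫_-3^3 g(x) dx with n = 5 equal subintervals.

Δx = (3 − (-3))/5 = 1.2.
Right endpoints: -1.8, -0.6, 0.6, 1.8, 3.
g(-1.8) = 3.2, g(-0.6) = -5.2, g(0.6) = 0.8, g(1.8) = 21.2, g(3) = 56.
Sum = Δx · [g(-1.8) + g(-0.6) + g(0.6) + g(1.8) + g(3)].
Sum = 91.2.

91.2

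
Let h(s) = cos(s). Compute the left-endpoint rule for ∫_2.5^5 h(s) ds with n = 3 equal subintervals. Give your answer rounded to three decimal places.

-1.918

Δs = (5 − 2.5)/3 = 5/6.
Left endpoints: 2.5, 10/3, 25/6.
h(2.5) ≈ -0.801, h(10/3) ≈ -0.982, h(25/6) ≈ -0.519.
Sum = Δs · [h(2.5) + h(10/3) + h(25/6)].
Sum ≈ -1.918.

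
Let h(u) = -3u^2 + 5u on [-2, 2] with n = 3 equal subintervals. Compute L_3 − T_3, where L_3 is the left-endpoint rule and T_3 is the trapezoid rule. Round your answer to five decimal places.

-13.33333

L_3 ≈ -32.8888889.
T_3 ≈ -19.5555556.
L_3 − T_3 ≈ -13.33333.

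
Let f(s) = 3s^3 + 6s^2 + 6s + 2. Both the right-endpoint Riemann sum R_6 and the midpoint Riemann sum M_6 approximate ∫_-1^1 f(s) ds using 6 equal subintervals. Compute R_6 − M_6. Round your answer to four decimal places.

3.3333

R_6 ≈ 11.222222.
M_6 ≈ 7.888889.
R_6 − M_6 ≈ 3.3333.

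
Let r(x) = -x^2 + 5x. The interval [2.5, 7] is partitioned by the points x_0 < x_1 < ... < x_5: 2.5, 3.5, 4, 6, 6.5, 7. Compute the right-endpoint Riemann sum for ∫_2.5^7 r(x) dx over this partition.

-16.625

Subinterval widths: 1, 0.5, 2, 0.5, 0.5.
Right endpoints: 3.5, 4, 6, 6.5, 7.
r(3.5) = 5.25, r(4) = 4, r(6) = -6, r(6.5) = -9.75, r(7) = -14.
Sum = Σ Δx_i · r(x_i).
Sum = -16.625.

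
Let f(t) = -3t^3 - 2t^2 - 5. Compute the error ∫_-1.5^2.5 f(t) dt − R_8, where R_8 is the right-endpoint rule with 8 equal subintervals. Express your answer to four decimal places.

17.3333

Exact integral: ∫_-1.5^2.5 f(t) dt ≈ -58.166667.
R_8 = -75.5.
Error ≈ -58.166667 − (-75.5) ≈ 17.3333.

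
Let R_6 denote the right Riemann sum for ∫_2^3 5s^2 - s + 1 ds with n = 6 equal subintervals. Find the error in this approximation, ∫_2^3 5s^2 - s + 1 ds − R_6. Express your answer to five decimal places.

-2.02315

Exact integral: ∫_2^3 f(s) ds ≈ 30.1666667.
R_6 ≈ 32.1898148.
Error ≈ 30.1666667 − 32.1898148 ≈ -2.02315.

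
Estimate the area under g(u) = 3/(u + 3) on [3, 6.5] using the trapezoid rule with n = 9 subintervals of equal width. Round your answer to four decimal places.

Δu = (6.5 − 3)/9 = 7/18.
g(3) = 0.5, g(61/18) = 54/115, g(34/9) = 27/61, g(25/6) = 18/43, g(41/9) = 27/68, g(89/18) = 54/143, g(16/3) = 0.36, g(103/18) = 54/157, g(55/9) = 27/82, g(6.5) = 6/19.
T_9 = (Δu/2)·[g(u_0) + 2g(u_1) + ... + 2g(u_{8}) + g(u_9)].
Sum ≈ 1.3792.

1.3792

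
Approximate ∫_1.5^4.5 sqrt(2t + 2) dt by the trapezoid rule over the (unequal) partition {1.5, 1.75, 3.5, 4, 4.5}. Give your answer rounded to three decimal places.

8.410

Subinterval widths: 0.25, 1.75, 0.5, 0.5.
f(1.5) ≈ 2.236, f(1.75) ≈ 2.345, f(3.5) ≈ 3.000, f(4) ≈ 3.162, f(4.5) ≈ 3.317.
On each subinterval the trapezoid contributes (Δt_i/2)·[f(t_{i-1}) + f(t_i)].
Sum ≈ 8.410.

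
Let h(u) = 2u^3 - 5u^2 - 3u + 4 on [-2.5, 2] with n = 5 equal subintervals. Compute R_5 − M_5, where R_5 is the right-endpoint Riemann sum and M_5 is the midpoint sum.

R_5 = -13.23.
M_5 = -27.556875.
R_5 − M_5 = 14.326875.

14.326875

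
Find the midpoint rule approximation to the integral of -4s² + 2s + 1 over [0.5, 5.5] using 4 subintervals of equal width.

Δs = (5.5 − 0.5)/4 = 1.25.
Midpoints: 1.125, 2.375, 3.625, 4.875.
f(1.125) = -1.8125, f(2.375) = -16.8125, f(3.625) = -44.3125, f(4.875) = -84.3125.
Sum = Δs · [f(1.125) + f(2.375) + f(3.625) + f(4.875)].
Sum = -184.0625.

-184.0625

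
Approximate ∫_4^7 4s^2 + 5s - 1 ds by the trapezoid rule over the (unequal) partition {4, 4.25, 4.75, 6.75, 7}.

456.9375

Subinterval widths: 0.25, 0.5, 2, 0.25.
f(4) = 83, f(4.25) = 92.5, f(4.75) = 113, f(6.75) = 215, f(7) = 230.
On each subinterval the trapezoid contributes (Δs_i/2)·[f(s_{i-1}) + f(s_i)].
Sum = 456.9375.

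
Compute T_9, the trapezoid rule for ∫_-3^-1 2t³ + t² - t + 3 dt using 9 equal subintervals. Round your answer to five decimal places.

-21.51440

Δt = (-1 − (-3))/9 = 2/9.
f(-3) = -39, f(-25/9) = -21413/729, f(-23/9) = -15523/729, f(-7/3) = -395/27, f(-19/9) = -6743/729, f(-17/9) = -3661/729, f(-5/3) = -49/27, f(-13/9) = 367/729, f(-11/9) = 1505/729, f(-1) = 3.
T_9 = (Δt/2)·[f(t_0) + 2f(t_1) + ... + 2f(t_{8}) + f(t_9)].
Sum ≈ -21.51440.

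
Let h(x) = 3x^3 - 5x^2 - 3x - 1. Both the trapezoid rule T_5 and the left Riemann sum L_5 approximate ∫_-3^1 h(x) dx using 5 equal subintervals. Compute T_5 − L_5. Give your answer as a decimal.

T_5 = -104.64.
L_5 = -149.44.
T_5 − L_5 = 44.8.

44.8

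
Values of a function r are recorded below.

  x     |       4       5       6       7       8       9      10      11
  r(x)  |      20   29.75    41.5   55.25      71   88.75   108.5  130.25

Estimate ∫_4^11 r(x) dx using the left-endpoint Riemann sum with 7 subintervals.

Δx = 1.
Sum = 1·[20 + 29.75 + 41.5 + 55.25 + 71 + 88.75 + 108.5] = 414.75.

414.75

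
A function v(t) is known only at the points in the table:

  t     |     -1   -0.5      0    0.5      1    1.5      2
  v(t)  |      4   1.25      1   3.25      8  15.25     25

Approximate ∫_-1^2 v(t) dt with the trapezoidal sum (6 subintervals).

Δt = 0.5.
T_6 = (0.5/2)·[4 + 2·1.25 + 2·1 + 2·3.25 + 2·8 + 2·15.25 + 25] = 21.625.

21.625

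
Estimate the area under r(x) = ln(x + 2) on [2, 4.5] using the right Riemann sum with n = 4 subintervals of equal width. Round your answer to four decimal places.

Δx = (4.5 − 2)/4 = 0.625.
Right endpoints: 2.625, 3.25, 3.875, 4.5.
r(2.625) ≈ 1.5315, r(3.25) ≈ 1.6582, r(3.875) ≈ 1.7707, r(4.5) ≈ 1.8718.
Sum = Δx · [r(2.625) + r(3.25) + r(3.875) + r(4.5)].
Sum ≈ 4.2701.

4.2701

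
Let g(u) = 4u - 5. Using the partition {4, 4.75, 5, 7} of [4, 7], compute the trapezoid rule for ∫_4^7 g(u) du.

Subinterval widths: 0.75, 0.25, 2.
g(4) = 11, g(4.75) = 14, g(5) = 15, g(7) = 23.
On each subinterval the trapezoid contributes (Δu_i/2)·[g(u_{i-1}) + g(u_i)].
Sum = 51.

51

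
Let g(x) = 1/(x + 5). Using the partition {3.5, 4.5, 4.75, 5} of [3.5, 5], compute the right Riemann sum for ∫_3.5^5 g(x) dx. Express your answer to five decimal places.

0.15590

Subinterval widths: 1, 0.25, 0.25.
Right endpoints: 4.5, 4.75, 5.
g(4.5) = 2/19, g(4.75) = 4/39, g(5) = 0.1.
Sum = Σ Δx_i · g(x_i).
Sum ≈ 0.15590.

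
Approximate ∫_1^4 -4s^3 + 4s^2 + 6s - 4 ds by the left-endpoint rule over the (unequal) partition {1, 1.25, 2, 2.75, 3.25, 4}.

-83.9375

Subinterval widths: 0.25, 0.75, 0.75, 0.5, 0.75.
Left endpoints: 1, 1.25, 2, 2.75, 3.25.
f(1) = 2, f(1.25) = 1.9375, f(2) = -8, f(2.75) = -40.4375, f(3.25) = -79.5625.
Sum = Σ Δs_i · f(s_i).
Sum = -83.9375.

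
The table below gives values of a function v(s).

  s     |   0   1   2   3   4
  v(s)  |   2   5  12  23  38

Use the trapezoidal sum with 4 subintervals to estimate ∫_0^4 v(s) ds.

60

Δs = 1.
T_4 = (1/2)·[2 + 2·5 + 2·12 + 2·23 + 38] = 60.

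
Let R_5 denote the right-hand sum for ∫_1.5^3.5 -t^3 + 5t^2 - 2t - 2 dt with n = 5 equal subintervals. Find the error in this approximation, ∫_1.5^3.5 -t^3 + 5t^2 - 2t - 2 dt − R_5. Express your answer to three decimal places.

-1.167

Exact integral: ∫_1.5^3.5 f(t) dt ≈ 15.58333.
R_5 = 16.75.
Error ≈ 15.58333 − 16.75 ≈ -1.167.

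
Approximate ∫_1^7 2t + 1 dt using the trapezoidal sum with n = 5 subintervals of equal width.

54

Δt = (7 − 1)/5 = 1.2.
f(1) = 3, f(2.2) = 5.4, f(3.4) = 7.8, f(4.6) = 10.2, f(5.8) = 12.6, f(7) = 15.
T_5 = (Δt/2)·[f(t_0) + 2f(t_1) + ... + 2f(t_{4}) + f(t_5)].
Sum = 54.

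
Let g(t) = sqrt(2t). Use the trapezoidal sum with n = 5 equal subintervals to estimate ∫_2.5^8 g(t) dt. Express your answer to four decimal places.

Δt = (8 − 2.5)/5 = 1.1.
g(2.5) ≈ 2.2361, g(3.6) ≈ 2.6833, g(4.7) ≈ 3.0659, g(5.8) ≈ 3.4059, g(6.9) ≈ 3.7148, g(8) ≈ 4.0000.
T_5 = (Δt/2)·[g(t_0) + 2g(t_1) + ... + 2g(t_{4}) + g(t_5)].
Sum ≈ 17.5868.

17.5868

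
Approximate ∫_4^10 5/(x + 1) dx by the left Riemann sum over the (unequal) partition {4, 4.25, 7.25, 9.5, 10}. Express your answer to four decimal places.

Subinterval widths: 0.25, 3, 2.25, 0.5.
Left endpoints: 4, 4.25, 7.25, 9.5.
f(4) = 1, f(4.25) = 20/21, f(7.25) = 20/33, f(9.5) = 10/21.
Sum = Σ Δx_i · f(x_i).
Sum ≈ 4.7089.

4.7089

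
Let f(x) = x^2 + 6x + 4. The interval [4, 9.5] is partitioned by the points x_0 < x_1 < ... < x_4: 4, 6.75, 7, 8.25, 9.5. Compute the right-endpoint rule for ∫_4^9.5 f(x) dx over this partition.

Subinterval widths: 2.75, 0.25, 1.25, 1.25.
Right endpoints: 6.75, 7, 8.25, 9.5.
f(6.75) = 90.0625, f(7) = 95, f(8.25) = 121.5625, f(9.5) = 151.25.
Sum = Σ Δx_i · f(x_i).
Sum = 612.4375.

612.4375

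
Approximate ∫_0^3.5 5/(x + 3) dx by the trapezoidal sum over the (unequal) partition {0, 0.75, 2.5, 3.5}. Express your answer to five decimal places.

3.92628

Subinterval widths: 0.75, 1.75, 1.
f(0) = 5/3, f(0.75) = 4/3, f(2.5) = 10/11, f(3.5) = 10/13.
On each subinterval the trapezoid contributes (Δx_i/2)·[f(x_{i-1}) + f(x_i)].
Sum ≈ 3.92628.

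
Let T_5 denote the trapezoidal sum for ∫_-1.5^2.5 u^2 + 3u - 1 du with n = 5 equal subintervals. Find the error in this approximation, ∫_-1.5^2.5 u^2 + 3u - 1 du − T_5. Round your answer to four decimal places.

Exact integral: ∫_-1.5^2.5 f(u) du ≈ 8.333333.
T_5 = 8.76.
Error ≈ 8.333333 − 8.76 ≈ -0.4267.

-0.4267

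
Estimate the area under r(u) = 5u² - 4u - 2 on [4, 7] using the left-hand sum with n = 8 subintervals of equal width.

364.6640625

Δu = (7 − 4)/8 = 0.375.
Left endpoints: 4, 4.375, 4.75, 5.125, 5.5, 5.875, 6.25, 6.625.
r(4) = 62, r(4.375) = 76.203125, r(4.75) = 91.8125, r(5.125) = 108.828125, r(5.5) = 127.25, r(5.875) = 147.078125, r(6.25) = 168.3125, r(6.625) = 190.953125.
Sum = Δu · [r(4) + r(4.375) + r(4.75) + ...].
Sum = 364.6640625.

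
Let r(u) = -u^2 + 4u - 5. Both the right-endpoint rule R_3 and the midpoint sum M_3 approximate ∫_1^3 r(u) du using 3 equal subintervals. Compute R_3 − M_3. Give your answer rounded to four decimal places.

R_3 ≈ -2.814815.
M_3 ≈ -2.592593.
R_3 − M_3 ≈ -0.2222.

-0.2222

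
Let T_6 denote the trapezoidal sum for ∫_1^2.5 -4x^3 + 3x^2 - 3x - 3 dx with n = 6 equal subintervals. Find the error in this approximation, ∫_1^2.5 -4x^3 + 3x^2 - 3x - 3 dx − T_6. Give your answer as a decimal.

Exact integral: ∫_1^2.5 f(x) dx = -35.8125.
T_6 = -36.09375.
Error = -35.8125 − (-36.09375) = 0.28125.

0.28125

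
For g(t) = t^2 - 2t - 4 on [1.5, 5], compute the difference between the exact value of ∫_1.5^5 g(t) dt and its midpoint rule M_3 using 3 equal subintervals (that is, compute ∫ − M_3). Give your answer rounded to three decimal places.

Exact integral: ∫_1.5^5 g(t) dt ≈ 3.79167.
M_3 ≈ 3.39468.
Error ≈ 3.79167 − 3.39468 ≈ 0.397.

0.397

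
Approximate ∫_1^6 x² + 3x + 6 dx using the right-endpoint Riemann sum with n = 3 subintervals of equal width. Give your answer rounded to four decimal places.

198.1481

Δx = (6 − 1)/3 = 5/3.
Right endpoints: 8/3, 13/3, 6.
f(8/3) = 190/9, f(13/3) = 340/9, f(6) = 60.
Sum = Δx · [f(8/3) + f(13/3) + f(6)].
Sum ≈ 198.1481.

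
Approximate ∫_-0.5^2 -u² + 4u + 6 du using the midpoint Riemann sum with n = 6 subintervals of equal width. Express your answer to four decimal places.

19.8278

Δu = (2 − (-0.5))/6 = 5/12.
Midpoints: -7/24, 0.125, 13/24, 23/24, 1.375, 43/24.
f(-7/24) = 2735/576, f(0.125) = 6.484375, f(13/24) = 4535/576, f(23/24) = 5135/576, f(1.375) = 9.609375, f(43/24) = 5735/576.
Sum = Δu · [f(-7/24) + f(0.125) + f(13/24) + ...].
Sum ≈ 19.8278.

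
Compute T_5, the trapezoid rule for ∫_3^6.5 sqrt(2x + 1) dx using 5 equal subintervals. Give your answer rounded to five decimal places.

Δx = (6.5 − 3)/5 = 0.7.
f(3) ≈ 2.64575, f(3.7) ≈ 2.89828, f(4.4) ≈ 3.13050, f(5.1) ≈ 3.34664, f(5.8) ≈ 3.54965, f(6.5) ≈ 3.74166.
T_5 = (Δx/2)·[f(x_0) + 2f(x_1) + ... + 2f(x_{4}) + f(x_5)].
Sum ≈ 11.28313.

11.28313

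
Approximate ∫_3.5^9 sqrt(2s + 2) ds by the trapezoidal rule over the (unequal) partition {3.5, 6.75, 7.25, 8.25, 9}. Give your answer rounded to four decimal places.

20.7440

Subinterval widths: 3.25, 0.5, 1, 0.75.
f(3.5) ≈ 3.0000, f(6.75) ≈ 3.9370, f(7.25) ≈ 4.0620, f(8.25) ≈ 4.3012, f(9) ≈ 4.4721.
On each subinterval the trapezoid contributes (Δs_i/2)·[f(s_{i-1}) + f(s_i)].
Sum ≈ 20.7440.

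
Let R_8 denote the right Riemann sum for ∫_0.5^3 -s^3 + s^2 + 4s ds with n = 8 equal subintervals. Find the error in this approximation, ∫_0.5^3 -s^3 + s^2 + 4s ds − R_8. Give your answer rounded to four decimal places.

1.4425

Exact integral: ∫_0.5^3 f(s) ds ≈ 6.223958.
R_8 ≈ 4.781494.
Error ≈ 6.223958 − 4.781494 ≈ 1.4425.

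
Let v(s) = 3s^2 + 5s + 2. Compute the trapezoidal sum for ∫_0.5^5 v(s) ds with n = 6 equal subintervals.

Δs = (5 − 0.5)/6 = 0.75.
v(0.5) = 5.25, v(1.25) = 12.9375, v(2) = 24, v(2.75) = 38.4375, v(3.5) = 56.25, v(4.25) = 77.4375, v(5) = 102.
T_6 = (Δs/2)·[v(s_0) + 2v(s_1) + ... + 2v(s_{5}) + v(s_6)].
Sum = 197.015625.

197.015625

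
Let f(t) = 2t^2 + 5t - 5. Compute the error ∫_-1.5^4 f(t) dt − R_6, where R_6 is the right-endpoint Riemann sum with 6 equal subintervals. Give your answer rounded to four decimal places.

Exact integral: ∫_-1.5^4 f(t) dt ≈ 51.791667.
R_6 ≈ 78.540509.
Error ≈ 51.791667 − 78.540509 ≈ -26.7488.

-26.7488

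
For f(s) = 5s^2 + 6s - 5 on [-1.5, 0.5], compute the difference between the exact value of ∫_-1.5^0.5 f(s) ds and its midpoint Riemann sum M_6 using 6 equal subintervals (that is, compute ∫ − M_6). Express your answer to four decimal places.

0.0926

Exact integral: ∫_-1.5^0.5 f(s) ds ≈ -10.166667.
M_6 ≈ -10.259259.
Error ≈ -10.166667 − (-10.259259) ≈ 0.0926.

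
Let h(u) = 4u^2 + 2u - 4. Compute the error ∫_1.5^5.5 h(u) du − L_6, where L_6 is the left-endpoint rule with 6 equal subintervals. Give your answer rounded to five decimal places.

Exact integral: ∫_1.5^5.5 h(u) du ≈ 229.3333333.
L_6 ≈ 190.5185185.
Error ≈ 229.3333333 − 190.5185185 ≈ 38.81481.

38.81481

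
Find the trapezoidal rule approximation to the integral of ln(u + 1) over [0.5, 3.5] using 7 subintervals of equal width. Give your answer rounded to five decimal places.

3.15337

Δu = (3.5 − 0.5)/7 = 3/7.
f(0.5) ≈ 0.40547, f(13/14) ≈ 0.65678, f(19/14) ≈ 0.85745, f(25/14) ≈ 1.02450, f(31/14) ≈ 1.16761, f(37/14) ≈ 1.29277, f(43/14) ≈ 1.40399, f(3.5) ≈ 1.50408.
T_7 = (Δu/2)·[f(u_0) + 2f(u_1) + ... + 2f(u_{6}) + f(u_7)].
Sum ≈ 3.15337.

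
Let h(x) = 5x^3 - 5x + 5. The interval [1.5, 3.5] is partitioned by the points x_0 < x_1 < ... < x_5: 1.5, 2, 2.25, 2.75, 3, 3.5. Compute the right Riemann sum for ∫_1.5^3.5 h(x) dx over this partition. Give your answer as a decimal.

209.98046875

Subinterval widths: 0.5, 0.25, 0.5, 0.25, 0.5.
Right endpoints: 2, 2.25, 2.75, 3, 3.5.
h(2) = 35, h(2.25) = 50.703125, h(2.75) = 95.234375, h(3) = 125, h(3.5) = 201.875.
Sum = Σ Δx_i · h(x_i).
Sum = 209.98046875.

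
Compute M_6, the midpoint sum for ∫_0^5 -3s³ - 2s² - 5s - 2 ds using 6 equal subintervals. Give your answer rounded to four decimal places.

Δs = (5 − 0)/6 = 5/6.
Midpoints: 5/12, 1.25, 25/12, 35/12, 3.75, 55/12.
f(5/12) = -2677/576, f(1.25) = -17.234375, f(25/12) = -9259/192, f(35/12) = -62227/576, f(3.75) = -207.078125, f(55/12) = -68309/192.
Sum = Δs · [f(5/12) + f(1.25) + f(25/12) + ...].
Sum ≈ -617.4942.

-617.4942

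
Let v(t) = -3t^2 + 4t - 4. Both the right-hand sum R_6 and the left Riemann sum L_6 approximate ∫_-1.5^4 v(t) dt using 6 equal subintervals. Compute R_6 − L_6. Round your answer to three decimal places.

R_6 ≈ -73.00868.
L_6 ≈ -55.36285.
R_6 − L_6 ≈ -17.646.

-17.646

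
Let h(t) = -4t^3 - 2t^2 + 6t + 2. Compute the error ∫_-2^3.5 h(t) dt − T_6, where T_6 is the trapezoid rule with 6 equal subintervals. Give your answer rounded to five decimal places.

8.47280

Exact integral: ∫_-2^3.5 h(t) dt ≈ -132.2291667.
T_6 ≈ -140.7019676.
Error ≈ -132.2291667 − (-140.7019676) ≈ 8.47280.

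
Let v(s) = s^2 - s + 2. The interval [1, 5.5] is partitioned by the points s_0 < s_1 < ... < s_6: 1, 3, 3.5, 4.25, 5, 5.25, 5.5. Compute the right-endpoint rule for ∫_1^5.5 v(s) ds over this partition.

62.5

Subinterval widths: 2, 0.5, 0.75, 0.75, 0.25, 0.25.
Right endpoints: 3, 3.5, 4.25, 5, 5.25, 5.5.
v(3) = 8, v(3.5) = 10.75, v(4.25) = 15.8125, v(5) = 22, v(5.25) = 24.3125, v(5.5) = 26.75.
Sum = Σ Δs_i · v(s_i).
Sum = 62.5.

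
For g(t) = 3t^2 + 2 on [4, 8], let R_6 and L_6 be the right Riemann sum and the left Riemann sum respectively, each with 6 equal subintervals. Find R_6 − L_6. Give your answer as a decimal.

R_6 ≈ 504.8888889.
L_6 ≈ 408.8888889.
R_6 − L_6 = 96.

96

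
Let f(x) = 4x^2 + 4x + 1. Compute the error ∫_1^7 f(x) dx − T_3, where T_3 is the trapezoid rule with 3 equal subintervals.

-16

Exact integral: ∫_1^7 f(x) dx = 558.
T_3 = 574.
Error = 558 − 574 = -16.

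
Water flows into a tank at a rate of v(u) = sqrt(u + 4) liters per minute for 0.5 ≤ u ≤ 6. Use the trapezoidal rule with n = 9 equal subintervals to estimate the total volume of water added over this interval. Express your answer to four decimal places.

14.7155

Δu = (6 − 0.5)/9 = 11/18.
v(0.5) ≈ 2.1213, v(10/9) ≈ 2.2608, v(31/18) ≈ 2.3921, v(7/3) ≈ 2.5166, v(53/18) ≈ 2.6352, v(32/9) ≈ 2.7487, v(25/6) ≈ 2.8577, v(43/9) ≈ 2.9627, v(97/18) ≈ 3.0641, v(6) ≈ 3.1623.
T_9 = (Δu/2)·[v(u_0) + 2v(u_1) + ... + 2v(u_{8}) + v(u_9)].
Sum ≈ 14.7155.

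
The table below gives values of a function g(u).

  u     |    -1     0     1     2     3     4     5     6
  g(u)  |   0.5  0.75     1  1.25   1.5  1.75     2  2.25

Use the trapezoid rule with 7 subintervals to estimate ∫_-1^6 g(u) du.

9.625

Δu = 1.
T_7 = (1/2)·[0.5 + 2·0.75 + 2·1 + 2·1.25 + 2·1.5 + 2·1.75 + 2·2 + 2.25] = 9.625.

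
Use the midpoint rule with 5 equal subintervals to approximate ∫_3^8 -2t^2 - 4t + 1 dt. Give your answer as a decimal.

Δt = (8 − 3)/5 = 1.
Midpoints: 3.5, 4.5, 5.5, 6.5, 7.5.
f(3.5) = -37.5, f(4.5) = -57.5, f(5.5) = -81.5, f(6.5) = -109.5, f(7.5) = -141.5.
Sum = Δt · [f(3.5) + f(4.5) + f(5.5) + f(6.5) + f(7.5)].
Sum = -427.5.

-427.5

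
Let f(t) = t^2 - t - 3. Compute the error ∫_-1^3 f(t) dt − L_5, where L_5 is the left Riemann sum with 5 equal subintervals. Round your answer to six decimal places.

Exact integral: ∫_-1^3 f(t) dt ≈ -6.66666667.
L_5 = -7.84.
Error ≈ -6.66666667 − (-7.84) ≈ 1.173333.

1.173333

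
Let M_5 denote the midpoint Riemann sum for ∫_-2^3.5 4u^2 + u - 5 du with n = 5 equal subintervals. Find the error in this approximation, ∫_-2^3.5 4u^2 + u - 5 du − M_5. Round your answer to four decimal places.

2.2183

Exact integral: ∫_-2^3.5 f(u) du ≈ 44.458333.
M_5 = 42.24.
Error ≈ 44.458333 − 42.24 ≈ 2.2183.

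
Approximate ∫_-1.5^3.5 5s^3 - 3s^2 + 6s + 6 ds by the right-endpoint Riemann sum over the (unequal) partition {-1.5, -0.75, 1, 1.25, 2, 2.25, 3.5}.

Subinterval widths: 0.75, 1.75, 0.25, 0.75, 0.25, 1.25.
Right endpoints: -0.75, 1, 1.25, 2, 2.25, 3.5.
f(-0.75) = -2.296875, f(1) = 14, f(1.25) = 18.578125, f(2) = 46, f(2.25) = 61.265625, f(3.5) = 204.625.
Sum = Σ Δs_i · f(s_i).
Sum = 333.01953125.

333.01953125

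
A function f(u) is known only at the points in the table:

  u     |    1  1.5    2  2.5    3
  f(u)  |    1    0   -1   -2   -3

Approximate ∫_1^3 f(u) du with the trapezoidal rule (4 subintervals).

-2

Δu = 0.5.
T_4 = (0.5/2)·[1 + 2·0 + 2·(-1) + 2·(-2) + (-3)] = -2.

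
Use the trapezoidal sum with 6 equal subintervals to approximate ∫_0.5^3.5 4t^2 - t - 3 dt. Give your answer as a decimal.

Δt = (3.5 − 0.5)/6 = 0.5.
f(0.5) = -2.5, f(1) = 0, f(1.5) = 4.5, f(2) = 11, f(2.5) = 19.5, f(3) = 30, f(3.5) = 42.5.
T_6 = (Δt/2)·[f(t_0) + 2f(t_1) + ... + 2f(t_{5}) + f(t_6)].
Sum = 42.5.

42.5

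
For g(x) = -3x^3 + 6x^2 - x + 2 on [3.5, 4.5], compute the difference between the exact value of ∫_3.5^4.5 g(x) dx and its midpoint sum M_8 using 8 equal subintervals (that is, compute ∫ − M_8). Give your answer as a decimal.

-0.0390625

Exact integral: ∫_3.5^4.5 g(x) dx = -100.5.
M_8 = -100.4609375.
Error = -100.5 − (-100.4609375) = -0.0390625.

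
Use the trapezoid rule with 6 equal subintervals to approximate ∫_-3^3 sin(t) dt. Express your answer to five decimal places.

Δt = (3 − (-3))/6 = 1.
f(-3) ≈ -0.14112, f(-2) ≈ -0.90930, f(-1) ≈ -0.84147, f(0) ≈ 0.00000, f(1) ≈ 0.84147, f(2) ≈ 0.90930, f(3) ≈ 0.14112.
T_6 = (Δt/2)·[f(t_0) + 2f(t_1) + ... + 2f(t_{5}) + f(t_6)].
Sum ≈ 0.00000.

0.00000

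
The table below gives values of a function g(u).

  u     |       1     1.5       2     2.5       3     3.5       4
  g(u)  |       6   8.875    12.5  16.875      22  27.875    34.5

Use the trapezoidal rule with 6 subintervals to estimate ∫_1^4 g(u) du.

Δu = 0.5.
T_6 = (0.5/2)·[6 + 2·8.875 + 2·12.5 + 2·16.875 + 2·22 + 2·27.875 + 34.5] = 54.1875.

54.1875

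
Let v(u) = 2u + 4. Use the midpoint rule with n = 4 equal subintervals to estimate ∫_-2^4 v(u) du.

36

Δu = (4 − (-2))/4 = 1.5.
Midpoints: -1.25, 0.25, 1.75, 3.25.
v(-1.25) = 1.5, v(0.25) = 4.5, v(1.75) = 7.5, v(3.25) = 10.5.
Sum = Δu · [v(-1.25) + v(0.25) + v(1.75) + v(3.25)].
Sum = 36.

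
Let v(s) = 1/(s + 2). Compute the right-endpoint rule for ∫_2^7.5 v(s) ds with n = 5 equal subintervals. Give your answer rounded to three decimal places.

Δs = (7.5 − 2)/5 = 1.1.
Right endpoints: 3.1, 4.2, 5.3, 6.4, 7.5.
v(3.1) = 10/51, v(4.2) = 5/31, v(5.3) = 10/73, v(6.4) = 5/42, v(7.5) = 2/19.
Sum = Δs · [v(3.1) + v(4.2) + v(5.3) + v(6.4) + v(7.5)].
Sum ≈ 0.791.

0.791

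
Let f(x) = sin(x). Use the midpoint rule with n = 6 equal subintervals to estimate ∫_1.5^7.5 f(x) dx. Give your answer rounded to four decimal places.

Δx = (7.5 − 1.5)/6 = 1.
Midpoints: 2, 3, 4, 5, 6, 7.
f(2) ≈ 0.9093, f(3) ≈ 0.1411, f(4) ≈ -0.7568, f(5) ≈ -0.9589, f(6) ≈ -0.2794, f(7) ≈ 0.6570.
Sum = Δx · [f(2) + f(3) + f(4) + ...].
Sum ≈ -0.2877.

-0.2877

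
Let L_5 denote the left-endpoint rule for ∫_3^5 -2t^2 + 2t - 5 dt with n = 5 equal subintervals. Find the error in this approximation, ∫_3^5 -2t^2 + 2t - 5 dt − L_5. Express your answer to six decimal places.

Exact integral: ∫_3^5 f(t) dt ≈ -59.33333333.
L_5 = -53.84.
Error ≈ -59.33333333 − (-53.84) ≈ -5.493333.

-5.493333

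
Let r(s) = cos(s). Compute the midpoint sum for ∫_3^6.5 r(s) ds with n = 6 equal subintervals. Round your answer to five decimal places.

0.07506

Δs = (6.5 − 3)/6 = 7/12.
Midpoints: 79/24, 3.875, 107/24, 121/24, 5.625, 149/24.
r(79/24) ≈ -0.98876, r(3.875) ≈ -0.74290, r(107/24) ≈ -0.25133, r(121/24) ≈ 0.32336, r(5.625) ≈ 0.79110, r(149/24) ≈ 0.99720.
Sum = Δs · [r(79/24) + r(3.875) + r(107/24) + ...].
Sum ≈ 0.07506.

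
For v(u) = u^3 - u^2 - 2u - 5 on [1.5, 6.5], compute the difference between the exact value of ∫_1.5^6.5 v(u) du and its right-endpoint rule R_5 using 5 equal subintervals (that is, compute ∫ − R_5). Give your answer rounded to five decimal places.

Exact integral: ∫_1.5^6.5 v(u) du ≈ 289.5833333.
R_5 = 409.375.
Error ≈ 289.5833333 − 409.375 ≈ -119.79167.

-119.79167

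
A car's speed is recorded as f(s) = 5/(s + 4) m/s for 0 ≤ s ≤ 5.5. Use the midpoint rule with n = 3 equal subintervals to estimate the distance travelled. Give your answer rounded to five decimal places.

4.29039

Δs = (5.5 − 0)/3 = 11/6.
Midpoints: 11/12, 2.75, 55/12.
f(11/12) = 60/59, f(2.75) = 20/27, f(55/12) = 60/103.
Sum = Δs · [f(11/12) + f(2.75) + f(55/12)].
Sum ≈ 4.29039.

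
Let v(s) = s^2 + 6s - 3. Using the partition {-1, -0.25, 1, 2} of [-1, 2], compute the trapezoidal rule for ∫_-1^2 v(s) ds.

Subinterval widths: 0.75, 1.25, 1.
v(-1) = -8, v(-0.25) = -4.4375, v(1) = 4, v(2) = 13.
On each subinterval the trapezoid contributes (Δs_i/2)·[v(s_{i-1}) + v(s_i)].
Sum = 3.5625.

3.5625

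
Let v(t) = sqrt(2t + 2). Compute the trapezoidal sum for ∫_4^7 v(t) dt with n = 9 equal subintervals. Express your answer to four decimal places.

Δt = (7 − 4)/9 = 1/3.
v(4) ≈ 3.1623, v(13/3) ≈ 3.2660, v(14/3) ≈ 3.3665, v(5) ≈ 3.4641, v(16/3) ≈ 3.5590, v(17/3) ≈ 3.6515, v(6) ≈ 3.7417, v(19/3) ≈ 3.8297, v(20/3) ≈ 3.9158, v(7) ≈ 4.0000.
T_9 = (Δt/2)·[v(t_0) + 2v(t_1) + ... + 2v(t_{8}) + v(t_9)].
Sum ≈ 10.7918.

10.7918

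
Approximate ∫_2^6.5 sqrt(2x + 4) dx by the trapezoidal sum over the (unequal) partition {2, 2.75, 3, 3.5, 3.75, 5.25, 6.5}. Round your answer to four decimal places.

Subinterval widths: 0.75, 0.25, 0.5, 0.25, 1.5, 1.25.
f(2) ≈ 2.8284, f(2.75) ≈ 3.0822, f(3) ≈ 3.1623, f(3.5) ≈ 3.3166, f(3.75) ≈ 3.3912, f(5.25) ≈ 3.8079, f(6.5) ≈ 4.1231.
On each subinterval the trapezoid contributes (Δx_i/2)·[f(x_{i-1}) + f(x_i)].
Sum ≈ 15.8114.

15.8114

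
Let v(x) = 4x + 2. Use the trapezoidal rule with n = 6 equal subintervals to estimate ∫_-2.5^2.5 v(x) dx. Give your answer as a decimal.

10

Δx = (2.5 − (-2.5))/6 = 5/6.
v(-2.5) = -8, v(-5/3) = -14/3, v(-5/6) = -4/3, v(0) = 2, v(5/6) = 16/3, v(5/3) = 26/3, v(2.5) = 12.
T_6 = (Δx/2)·[v(x_0) + 2v(x_1) + ... + 2v(x_{5}) + v(x_6)].
Sum = 10.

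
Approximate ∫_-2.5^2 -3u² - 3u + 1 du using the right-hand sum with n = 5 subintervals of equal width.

Δu = (2 − (-2.5))/5 = 0.9.
Right endpoints: -1.6, -0.7, 0.2, 1.1, 2.
f(-1.6) = -1.88, f(-0.7) = 1.63, f(0.2) = 0.28, f(1.1) = -5.93, f(2) = -17.
Sum = Δu · [f(-1.6) + f(-0.7) + f(0.2) + f(1.1) + f(2)].
Sum = -20.61.

-20.61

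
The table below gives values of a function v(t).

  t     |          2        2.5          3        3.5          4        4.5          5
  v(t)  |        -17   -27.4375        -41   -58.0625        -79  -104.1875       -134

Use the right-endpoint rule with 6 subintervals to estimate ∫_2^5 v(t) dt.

-221.84375

Δt = 0.5.
Sum = 0.5·[(-27.4375) + (-41) + (-58.0625) + (-79) + (-104.1875) + (-134)] = -221.84375.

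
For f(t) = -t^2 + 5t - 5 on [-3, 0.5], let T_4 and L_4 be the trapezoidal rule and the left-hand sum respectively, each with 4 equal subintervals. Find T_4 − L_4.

T_4 = -48.86328125.
L_4 = -60.34765625.
T_4 − L_4 = 11.484375.

11.484375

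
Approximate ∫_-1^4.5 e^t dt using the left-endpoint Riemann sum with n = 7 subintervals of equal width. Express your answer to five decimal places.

58.99519

Δt = (4.5 − (-1))/7 = 11/14.
Left endpoints: -1, -3/14, 4/7, 19/14, 15/7, 41/14, 26/7.
f(-1) ≈ 0.36788, f(-3/14) ≈ 0.80712, f(4/7) ≈ 1.77079, f(19/14) ≈ 3.88508, f(15/7) ≈ 8.52376, f(41/14) ≈ 18.70090, f(26/7) ≈ 41.02927.
Sum = Δt · [f(-1) + f(-3/14) + f(4/7) + ...].
Sum ≈ 58.99519.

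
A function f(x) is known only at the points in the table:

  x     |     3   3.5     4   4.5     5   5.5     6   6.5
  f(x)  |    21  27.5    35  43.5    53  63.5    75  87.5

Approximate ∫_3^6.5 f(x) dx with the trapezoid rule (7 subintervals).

175.875

Δx = 0.5.
T_7 = (0.5/2)·[21 + 2·27.5 + 2·35 + 2·43.5 + 2·53 + 2·63.5 + 2·75 + 87.5] = 175.875.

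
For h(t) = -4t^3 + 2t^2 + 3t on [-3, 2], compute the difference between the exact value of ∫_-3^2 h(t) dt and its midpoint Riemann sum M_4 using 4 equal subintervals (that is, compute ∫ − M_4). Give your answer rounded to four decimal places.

Exact integral: ∫_-3^2 h(t) dt ≈ 80.833333.
M_4 = 75.625.
Error ≈ 80.833333 − 75.625 ≈ 5.2083.

5.2083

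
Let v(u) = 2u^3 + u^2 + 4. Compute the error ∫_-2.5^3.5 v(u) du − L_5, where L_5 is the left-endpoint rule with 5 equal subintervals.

68.04

Exact integral: ∫_-2.5^3.5 v(u) du = 99.
L_5 = 30.96.
Error = 99 − 30.96 = 68.04.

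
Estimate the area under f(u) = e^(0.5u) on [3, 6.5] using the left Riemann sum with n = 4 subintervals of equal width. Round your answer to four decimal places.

33.9724

Δu = (6.5 − 3)/4 = 0.875.
Left endpoints: 3, 3.875, 4.75, 5.625.
f(3) ≈ 4.4817, f(3.875) ≈ 6.9414, f(4.75) ≈ 10.7510, f(5.625) ≈ 16.6515.
Sum = Δu · [f(3) + f(3.875) + f(4.75) + f(5.625)].
Sum ≈ 33.9724.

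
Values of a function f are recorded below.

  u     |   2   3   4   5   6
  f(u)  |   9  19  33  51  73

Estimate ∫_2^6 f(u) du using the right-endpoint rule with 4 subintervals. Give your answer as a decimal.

176

Δu = 1.
Sum = 1·[19 + 33 + 51 + 73] = 176.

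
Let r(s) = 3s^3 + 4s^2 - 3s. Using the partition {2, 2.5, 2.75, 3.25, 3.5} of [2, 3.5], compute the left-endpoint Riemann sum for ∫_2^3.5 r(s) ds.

Subinterval widths: 0.5, 0.25, 0.5, 0.25.
Left endpoints: 2, 2.5, 2.75, 3.25.
r(2) = 34, r(2.5) = 64.375, r(2.75) = 84.390625, r(3.25) = 135.484375.
Sum = Σ Δs_i · r(s_i).
Sum = 109.16015625.

109.16015625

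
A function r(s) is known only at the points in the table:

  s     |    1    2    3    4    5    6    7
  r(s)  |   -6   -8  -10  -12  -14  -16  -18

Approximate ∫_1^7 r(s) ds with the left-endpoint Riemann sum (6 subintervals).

-66

Δs = 1.
Sum = 1·[(-6) + (-8) + (-10) + (-12) + (-14) + (-16)] = -66.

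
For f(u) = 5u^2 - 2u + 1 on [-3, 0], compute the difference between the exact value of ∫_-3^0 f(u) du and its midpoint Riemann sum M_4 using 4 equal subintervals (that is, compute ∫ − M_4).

0.703125

Exact integral: ∫_-3^0 f(u) du = 57.
M_4 = 56.296875.
Error = 57 − 56.296875 = 0.703125.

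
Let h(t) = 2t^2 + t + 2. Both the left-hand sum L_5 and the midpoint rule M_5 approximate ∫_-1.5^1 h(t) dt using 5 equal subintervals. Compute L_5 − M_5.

0.3125

L_5 = 7.5.
M_5 = 7.1875.
L_5 − M_5 = 0.3125.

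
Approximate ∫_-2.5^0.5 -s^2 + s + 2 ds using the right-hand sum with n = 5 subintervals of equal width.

0.27

Δs = (0.5 − (-2.5))/5 = 0.6.
Right endpoints: -1.9, -1.3, -0.7, -0.1, 0.5.
f(-1.9) = -3.51, f(-1.3) = -0.99, f(-0.7) = 0.81, f(-0.1) = 1.89, f(0.5) = 2.25.
Sum = Δs · [f(-1.9) + f(-1.3) + f(-0.7) + f(-0.1) + f(0.5)].
Sum = 0.27.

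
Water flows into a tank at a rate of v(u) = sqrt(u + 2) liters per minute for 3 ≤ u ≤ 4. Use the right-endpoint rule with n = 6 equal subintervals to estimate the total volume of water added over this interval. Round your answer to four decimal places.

Δu = (4 − 3)/6 = 1/6.
Right endpoints: 19/6, 10/3, 3.5, 11/3, 23/6, 4.
v(19/6) ≈ 2.2730, v(10/3) ≈ 2.3094, v(3.5) ≈ 2.3452, v(11/3) ≈ 2.3805, v(23/6) ≈ 2.4152, v(4) ≈ 2.4495.
Sum = Δu · [v(19/6) + v(10/3) + v(3.5) + ...].
Sum ≈ 2.3621.

2.3621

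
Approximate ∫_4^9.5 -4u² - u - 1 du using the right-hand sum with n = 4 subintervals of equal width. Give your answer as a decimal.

-1315.359375

Δu = (9.5 − 4)/4 = 1.375.
Right endpoints: 5.375, 6.75, 8.125, 9.5.
f(5.375) = -121.9375, f(6.75) = -190, f(8.125) = -273.1875, f(9.5) = -371.5.
Sum = Δu · [f(5.375) + f(6.75) + f(8.125) + f(9.5)].
Sum = -1315.359375.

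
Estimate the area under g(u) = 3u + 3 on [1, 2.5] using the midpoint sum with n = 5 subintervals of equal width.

Δu = (2.5 − 1)/5 = 0.3.
Midpoints: 1.15, 1.45, 1.75, 2.05, 2.35.
g(1.15) = 6.45, g(1.45) = 7.35, g(1.75) = 8.25, g(2.05) = 9.15, g(2.35) = 10.05.
Sum = Δu · [g(1.15) + g(1.45) + g(1.75) + g(2.05) + g(2.35)].
Sum = 12.375.

12.375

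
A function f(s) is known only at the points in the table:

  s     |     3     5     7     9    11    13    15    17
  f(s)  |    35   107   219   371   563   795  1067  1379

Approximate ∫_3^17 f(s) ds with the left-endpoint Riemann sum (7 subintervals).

6314

Δs = 2.
Sum = 2·[35 + 107 + 219 + 371 + 563 + 795 + 1067] = 6314.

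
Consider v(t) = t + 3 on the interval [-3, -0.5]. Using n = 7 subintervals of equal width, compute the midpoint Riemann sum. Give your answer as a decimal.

3.125

Δt = (-0.5 − (-3))/7 = 5/14.
Midpoints: -79/28, -69/28, -59/28, -1.75, -39/28, -29/28, -19/28.
v(-79/28) = 5/28, v(-69/28) = 15/28, v(-59/28) = 25/28, v(-1.75) = 1.25, v(-39/28) = 45/28, v(-29/28) = 55/28, v(-19/28) = 65/28.
Sum = Δt · [v(-79/28) + v(-69/28) + v(-59/28) + ...].
Sum = 3.125.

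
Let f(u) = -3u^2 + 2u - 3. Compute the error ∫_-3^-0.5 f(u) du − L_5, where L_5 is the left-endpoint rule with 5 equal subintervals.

8.125

Exact integral: ∫_-3^-0.5 f(u) du = -43.125.
L_5 = -51.25.
Error = -43.125 − (-51.25) = 8.125.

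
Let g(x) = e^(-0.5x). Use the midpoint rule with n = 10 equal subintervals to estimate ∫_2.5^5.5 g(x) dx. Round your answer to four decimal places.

Δx = (5.5 − 2.5)/10 = 0.3.
Midpoints: 2.65, 2.95, 3.25, 3.55, 3.85, 4.15, 4.45, 4.75, 5.05, 5.35.
g(2.65) ≈ 0.2658, g(2.95) ≈ 0.2288, g(3.25) ≈ 0.1969, g(3.55) ≈ 0.1695, g(3.85) ≈ 0.1459, g(4.15) ≈ 0.1256, g(4.45) ≈ 0.1081, g(4.75) ≈ 0.0930, g(5.05) ≈ 0.0801, g(5.35) ≈ 0.0689.
Sum = Δx · [g(2.65) + g(2.95) + g(3.25) + ...].
Sum ≈ 0.4447.

0.4447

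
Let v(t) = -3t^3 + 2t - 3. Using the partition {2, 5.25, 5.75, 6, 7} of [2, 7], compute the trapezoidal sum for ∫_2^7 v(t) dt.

-1956.328125

Subinterval widths: 3.25, 0.5, 0.25, 1.
v(2) = -23, v(5.25) = -426.609375, v(5.75) = -561.828125, v(6) = -639, v(7) = -1018.
On each subinterval the trapezoid contributes (Δt_i/2)·[v(t_{i-1}) + v(t_i)].
Sum = -1956.328125.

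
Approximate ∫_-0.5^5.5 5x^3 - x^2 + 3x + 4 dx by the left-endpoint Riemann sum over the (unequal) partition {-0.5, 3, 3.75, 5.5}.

573.44140625

Subinterval widths: 3.5, 0.75, 1.75.
Left endpoints: -0.5, 3, 3.75.
f(-0.5) = 1.625, f(3) = 139, f(3.75) = 264.859375.
Sum = Σ Δx_i · f(x_i).
Sum = 573.44140625.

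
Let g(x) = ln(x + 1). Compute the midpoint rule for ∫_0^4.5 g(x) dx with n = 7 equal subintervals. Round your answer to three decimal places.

Δx = (4.5 − 0)/7 = 9/14.
Midpoints: 9/28, 27/28, 45/28, 2.25, 81/28, 99/28, 117/28.
g(9/28) ≈ 0.279, g(27/28) ≈ 0.675, g(45/28) ≈ 0.958, g(2.25) ≈ 1.179, g(81/28) ≈ 1.359, g(99/28) ≈ 1.512, g(117/28) ≈ 1.645.
Sum = Δx · [g(9/28) + g(27/28) + g(45/28) + ...].
Sum ≈ 4.890.

4.890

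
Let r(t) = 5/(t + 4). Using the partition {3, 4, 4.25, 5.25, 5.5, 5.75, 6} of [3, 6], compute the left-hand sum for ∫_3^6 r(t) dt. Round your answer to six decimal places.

Subinterval widths: 1, 0.25, 1, 0.25, 0.25, 0.25.
Left endpoints: 3, 4, 4.25, 5.25, 5.5, 5.75.
r(3) = 5/7, r(4) = 0.625, r(4.25) = 20/33, r(5.25) = 20/37, r(5.5) = 10/19, r(5.75) = 20/39.
Sum = Σ Δt_i · r(t_i).
Sum ≈ 1.871516.

1.871516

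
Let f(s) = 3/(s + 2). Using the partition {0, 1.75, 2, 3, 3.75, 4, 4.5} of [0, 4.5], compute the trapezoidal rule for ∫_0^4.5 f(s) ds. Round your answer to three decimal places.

3.670

Subinterval widths: 1.75, 0.25, 1, 0.75, 0.25, 0.5.
f(0) = 1.5, f(1.75) = 0.8, f(2) = 0.75, f(3) = 0.6, f(3.75) = 12/23, f(4) = 0.5, f(4.5) = 6/13.
On each subinterval the trapezoid contributes (Δs_i/2)·[f(s_{i-1}) + f(s_i)].
Sum ≈ 3.670.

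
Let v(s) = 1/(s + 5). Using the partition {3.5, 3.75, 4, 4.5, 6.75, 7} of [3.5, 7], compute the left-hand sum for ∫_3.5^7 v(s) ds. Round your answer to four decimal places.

0.3717

Subinterval widths: 0.25, 0.25, 0.5, 2.25, 0.25.
Left endpoints: 3.5, 3.75, 4, 4.5, 6.75.
v(3.5) = 2/17, v(3.75) = 4/35, v(4) = 1/9, v(4.5) = 2/19, v(6.75) = 4/47.
Sum = Σ Δs_i · v(s_i).
Sum ≈ 0.3717.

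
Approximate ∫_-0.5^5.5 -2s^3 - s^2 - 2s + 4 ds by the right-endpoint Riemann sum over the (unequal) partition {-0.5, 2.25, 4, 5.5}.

-891.9453125

Subinterval widths: 2.75, 1.75, 1.5.
Right endpoints: 2.25, 4, 5.5.
f(2.25) = -28.34375, f(4) = -148, f(5.5) = -370.
Sum = Σ Δs_i · f(s_i).
Sum = -891.9453125.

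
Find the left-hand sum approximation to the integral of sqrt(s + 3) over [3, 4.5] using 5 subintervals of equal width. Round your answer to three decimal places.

Δs = (4.5 − 3)/5 = 0.3.
Left endpoints: 3, 3.3, 3.6, 3.9, 4.2.
f(3) ≈ 2.449, f(3.3) ≈ 2.510, f(3.6) ≈ 2.569, f(3.9) ≈ 2.627, f(4.2) ≈ 2.683.
Sum = Δs · [f(3) + f(3.3) + f(3.6) + f(3.9) + f(4.2)].
Sum ≈ 3.852.

3.852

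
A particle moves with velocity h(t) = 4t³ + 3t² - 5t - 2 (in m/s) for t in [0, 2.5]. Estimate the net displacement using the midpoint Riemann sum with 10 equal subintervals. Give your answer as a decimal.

Δt = (2.5 − 0)/10 = 0.25.
Midpoints: 0.125, 0.375, 0.625, 0.875, 1.125, 1.375, 1.625, 1.875, 2.125, 2.375.
h(0.125) = -2.5703125, h(0.375) = -3.2421875, h(0.625) = -2.9765625, h(0.875) = -1.3984375, h(1.125) = 1.8671875, h(1.375) = 7.1953125, h(1.625) = 14.9609375, h(1.875) = 25.5390625, h(2.125) = 39.3046875, h(2.375) = 56.6328125.
Sum = Δt · [h(0.125) + h(0.375) + h(0.625) + ...].
Sum = 33.828125.

33.828125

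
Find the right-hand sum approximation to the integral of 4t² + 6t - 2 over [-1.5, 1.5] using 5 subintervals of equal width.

9.12

Δt = (1.5 − (-1.5))/5 = 0.6.
Right endpoints: -0.9, -0.3, 0.3, 0.9, 1.5.
f(-0.9) = -4.16, f(-0.3) = -3.44, f(0.3) = 0.16, f(0.9) = 6.64, f(1.5) = 16.
Sum = Δt · [f(-0.9) + f(-0.3) + f(0.3) + f(0.9) + f(1.5)].
Sum = 9.12.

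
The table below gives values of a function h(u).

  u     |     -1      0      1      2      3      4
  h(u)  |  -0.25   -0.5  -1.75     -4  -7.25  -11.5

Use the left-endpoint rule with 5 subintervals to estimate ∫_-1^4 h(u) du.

-13.75

Δu = 1.
Sum = 1·[(-0.25) + (-0.5) + (-1.75) + (-4) + (-7.25)] = -13.75.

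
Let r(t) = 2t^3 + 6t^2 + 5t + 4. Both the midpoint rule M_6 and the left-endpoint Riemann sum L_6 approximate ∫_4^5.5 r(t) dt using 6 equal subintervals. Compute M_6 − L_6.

M_6 = 575.63671875.
L_6 = 539.2265625.
M_6 − L_6 = 36.41015625.

36.41015625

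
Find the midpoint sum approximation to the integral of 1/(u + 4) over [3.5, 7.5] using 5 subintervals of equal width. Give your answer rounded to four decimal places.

0.4272

Δu = (7.5 − 3.5)/5 = 0.8.
Midpoints: 3.9, 4.7, 5.5, 6.3, 7.1.
f(3.9) = 10/79, f(4.7) = 10/87, f(5.5) = 2/19, f(6.3) = 10/103, f(7.1) = 10/111.
Sum = Δu · [f(3.9) + f(4.7) + f(5.5) + f(6.3) + f(7.1)].
Sum ≈ 0.4272.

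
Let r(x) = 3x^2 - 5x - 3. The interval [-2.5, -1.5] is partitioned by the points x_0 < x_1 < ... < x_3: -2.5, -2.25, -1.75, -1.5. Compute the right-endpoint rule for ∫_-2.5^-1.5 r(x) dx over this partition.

Subinterval widths: 0.25, 0.5, 0.25.
Right endpoints: -2.25, -1.75, -1.5.
r(-2.25) = 23.4375, r(-1.75) = 14.9375, r(-1.5) = 11.25.
Sum = Σ Δx_i · r(x_i).
Sum = 16.140625.

16.140625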